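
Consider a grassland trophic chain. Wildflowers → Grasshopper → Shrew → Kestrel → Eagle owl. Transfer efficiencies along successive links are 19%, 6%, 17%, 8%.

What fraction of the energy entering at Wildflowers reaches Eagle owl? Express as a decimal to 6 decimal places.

0.000155

Product of link efficiencies: 0.19 × 0.06 × 0.17 × 0.08 = 0.00015504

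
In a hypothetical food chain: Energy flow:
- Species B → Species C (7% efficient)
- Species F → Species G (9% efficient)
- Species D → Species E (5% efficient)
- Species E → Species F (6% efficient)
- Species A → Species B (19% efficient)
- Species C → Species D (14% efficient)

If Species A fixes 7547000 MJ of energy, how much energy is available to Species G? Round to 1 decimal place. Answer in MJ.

3.8 MJ

Species B: 7547000 × 0.19 = 1433930 MJ
Species C: 1433930 × 0.07 = 100375.1 MJ
Species D: 100375.1 × 0.14 = 14052.514 MJ
Species E: 14052.514 × 0.05 = 702.6257 MJ
Species F: 702.6257 × 0.06 = 42.157542 MJ
Species G: 42.157542 × 0.09 = 3.79417878 MJ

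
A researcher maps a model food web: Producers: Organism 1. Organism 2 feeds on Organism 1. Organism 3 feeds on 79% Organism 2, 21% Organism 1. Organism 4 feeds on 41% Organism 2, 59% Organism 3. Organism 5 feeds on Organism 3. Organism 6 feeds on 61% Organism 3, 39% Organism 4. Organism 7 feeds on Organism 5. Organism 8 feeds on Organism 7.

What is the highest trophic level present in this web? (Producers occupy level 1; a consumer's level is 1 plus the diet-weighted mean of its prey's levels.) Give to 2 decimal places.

Organism 2: 1 + 1 = 2
Organism 3: 1 + (0.79×2 + 0.21×1) = 2.79
Organism 4: 1 + (0.41×2 + 0.59×2.79) = 3.4661
Organism 5: 1 + 2.79 = 3.79
Organism 6: 1 + (0.61×2.79 + 0.39×3.4661) = 4.053679
Organism 7: 1 + 3.79 = 4.79
Organism 8: 1 + 4.79 = 5.79

5.79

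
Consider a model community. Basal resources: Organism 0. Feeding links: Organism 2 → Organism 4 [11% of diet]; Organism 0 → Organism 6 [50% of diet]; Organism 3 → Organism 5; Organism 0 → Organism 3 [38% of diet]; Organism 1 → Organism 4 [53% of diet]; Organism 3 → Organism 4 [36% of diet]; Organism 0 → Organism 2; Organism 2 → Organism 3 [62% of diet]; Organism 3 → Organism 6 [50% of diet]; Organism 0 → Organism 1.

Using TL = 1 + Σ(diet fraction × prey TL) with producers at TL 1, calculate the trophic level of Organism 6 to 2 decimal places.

2.81

Organism 1: 1 + 1 = 2
Organism 2: 1 + 1 = 2
Organism 3: 1 + (0.38×1 + 0.62×2) = 2.62
Organism 4: 1 + (0.11×2 + 0.36×2.62 + 0.53×2) = 3.2232
Organism 5: 1 + 2.62 = 3.62
Organism 6: 1 + (0.5×1 + 0.5×2.62) = 2.81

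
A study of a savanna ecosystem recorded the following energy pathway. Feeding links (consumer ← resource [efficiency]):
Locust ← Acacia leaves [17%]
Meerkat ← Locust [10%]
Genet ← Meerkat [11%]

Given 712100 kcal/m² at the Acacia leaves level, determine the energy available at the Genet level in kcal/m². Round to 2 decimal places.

Locust: 712100 × 0.17 = 121057 kcal/m²
Meerkat: 121057 × 0.1 = 12105.7 kcal/m²
Genet: 12105.7 × 0.11 = 1331.627 kcal/m²

1331.63 kcal/m²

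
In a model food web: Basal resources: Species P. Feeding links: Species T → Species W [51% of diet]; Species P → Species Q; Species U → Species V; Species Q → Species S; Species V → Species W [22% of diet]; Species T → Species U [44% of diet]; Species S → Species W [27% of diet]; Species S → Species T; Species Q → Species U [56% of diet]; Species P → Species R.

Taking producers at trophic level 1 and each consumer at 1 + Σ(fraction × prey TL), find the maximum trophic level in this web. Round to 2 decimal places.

Species Q: 1 + 1 = 2
Species R: 1 + 1 = 2
Species S: 1 + 2 = 3
Species T: 1 + 3 = 4
Species U: 1 + (0.56×2 + 0.44×4) = 3.88
Species V: 1 + 3.88 = 4.88
Species W: 1 + (0.27×3 + 0.51×4 + 0.22×4.88) = 4.9236

4.92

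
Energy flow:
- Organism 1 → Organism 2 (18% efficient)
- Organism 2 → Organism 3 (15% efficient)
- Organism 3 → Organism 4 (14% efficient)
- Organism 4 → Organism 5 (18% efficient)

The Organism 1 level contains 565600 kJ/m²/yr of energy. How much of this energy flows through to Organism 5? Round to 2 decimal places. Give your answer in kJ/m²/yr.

Organism 2: 565600 × 0.18 = 101808 kJ/m²/yr
Organism 3: 101808 × 0.15 = 15271.2 kJ/m²/yr
Organism 4: 15271.2 × 0.14 = 2137.968 kJ/m²/yr
Organism 5: 2137.968 × 0.18 = 384.83424 kJ/m²/yr

384.83 kJ/m²/yr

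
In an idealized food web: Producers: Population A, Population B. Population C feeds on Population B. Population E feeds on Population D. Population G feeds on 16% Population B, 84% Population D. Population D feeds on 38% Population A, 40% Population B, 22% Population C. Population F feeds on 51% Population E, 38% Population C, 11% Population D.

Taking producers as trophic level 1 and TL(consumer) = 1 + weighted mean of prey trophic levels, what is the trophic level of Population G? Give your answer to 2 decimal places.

3.02

Population C: 1 + 1 = 2
Population D: 1 + (0.38×1 + 0.4×1 + 0.22×2) = 2.22
Population E: 1 + 2.22 = 3.22
Population F: 1 + (0.51×3.22 + 0.38×2 + 0.11×2.22) = 3.6464
Population G: 1 + (0.16×1 + 0.84×2.22) = 3.0248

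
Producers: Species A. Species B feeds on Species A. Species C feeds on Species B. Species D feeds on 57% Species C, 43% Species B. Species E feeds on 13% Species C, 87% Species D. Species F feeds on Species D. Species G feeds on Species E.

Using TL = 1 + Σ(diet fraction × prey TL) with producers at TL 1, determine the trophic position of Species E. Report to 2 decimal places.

Species B: 1 + 1 = 2
Species C: 1 + 2 = 3
Species D: 1 + (0.57×3 + 0.43×2) = 3.57
Species E: 1 + (0.13×3 + 0.87×3.57) = 4.4959
Species F: 1 + 3.57 = 4.57
Species G: 1 + 4.4959 = 5.4959

4.50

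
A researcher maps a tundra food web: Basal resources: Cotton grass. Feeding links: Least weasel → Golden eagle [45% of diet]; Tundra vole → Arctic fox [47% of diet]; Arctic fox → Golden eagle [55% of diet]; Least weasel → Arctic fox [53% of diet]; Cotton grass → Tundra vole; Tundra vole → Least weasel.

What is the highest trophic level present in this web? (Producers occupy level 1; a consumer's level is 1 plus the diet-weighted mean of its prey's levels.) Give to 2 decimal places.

4.29

Tundra vole: 1 + 1 = 2
Least weasel: 1 + 2 = 3
Arctic fox: 1 + (0.53×3 + 0.47×2) = 3.53
Golden eagle: 1 + (0.45×3 + 0.55×3.53) = 4.2915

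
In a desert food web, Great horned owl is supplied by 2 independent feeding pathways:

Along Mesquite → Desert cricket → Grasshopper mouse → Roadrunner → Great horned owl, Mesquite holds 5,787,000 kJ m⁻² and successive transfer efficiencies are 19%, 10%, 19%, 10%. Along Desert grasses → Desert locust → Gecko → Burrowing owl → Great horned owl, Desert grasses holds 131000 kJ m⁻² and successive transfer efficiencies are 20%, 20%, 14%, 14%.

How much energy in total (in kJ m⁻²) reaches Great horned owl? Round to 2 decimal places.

Via Mesquite: 5787000 × 0.19 × 0.1 × 0.19 × 0.1 = 2089.107 kJ m⁻²
Via Desert grasses: 131000 × 0.2 × 0.2 × 0.14 × 0.14 = 102.704 kJ m⁻²
Total at Great horned owl: 2089.107 + 102.704 = 2191.811 kJ m⁻²

2191.81 kJ m⁻²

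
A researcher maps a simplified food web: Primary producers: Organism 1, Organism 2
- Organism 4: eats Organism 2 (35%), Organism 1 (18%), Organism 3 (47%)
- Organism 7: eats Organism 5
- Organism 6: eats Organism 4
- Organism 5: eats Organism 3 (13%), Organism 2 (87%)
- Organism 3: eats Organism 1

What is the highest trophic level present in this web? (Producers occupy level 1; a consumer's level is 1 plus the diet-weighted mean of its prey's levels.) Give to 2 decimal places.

Organism 3: 1 + 1 = 2
Organism 4: 1 + (0.35×1 + 0.18×1 + 0.47×2) = 2.47
Organism 5: 1 + (0.13×2 + 0.87×1) = 2.13
Organism 6: 1 + 2.47 = 3.47
Organism 7: 1 + 2.13 = 3.13

3.47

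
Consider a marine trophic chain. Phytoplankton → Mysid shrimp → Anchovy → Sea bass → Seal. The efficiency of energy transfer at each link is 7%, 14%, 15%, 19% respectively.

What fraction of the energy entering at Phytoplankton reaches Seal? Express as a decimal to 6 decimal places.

0.000279

Product of link efficiencies: 0.07 × 0.14 × 0.15 × 0.19 = 0.0002793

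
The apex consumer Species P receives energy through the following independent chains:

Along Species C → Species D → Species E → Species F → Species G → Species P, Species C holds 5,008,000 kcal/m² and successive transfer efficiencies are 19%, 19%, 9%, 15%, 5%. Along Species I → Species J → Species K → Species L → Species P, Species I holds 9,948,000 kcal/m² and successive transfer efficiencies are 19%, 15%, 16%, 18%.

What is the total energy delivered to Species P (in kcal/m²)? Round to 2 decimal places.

Via Species C: 5008000 × 0.19 × 0.19 × 0.09 × 0.15 × 0.05 = 122.03244 kcal/m²
Via Species I: 9948000 × 0.19 × 0.15 × 0.16 × 0.18 = 8165.3184 kcal/m²
Total at Species P: 122.03244 + 8165.3184 = 8287.35084 kcal/m²

8287.35 kcal/m²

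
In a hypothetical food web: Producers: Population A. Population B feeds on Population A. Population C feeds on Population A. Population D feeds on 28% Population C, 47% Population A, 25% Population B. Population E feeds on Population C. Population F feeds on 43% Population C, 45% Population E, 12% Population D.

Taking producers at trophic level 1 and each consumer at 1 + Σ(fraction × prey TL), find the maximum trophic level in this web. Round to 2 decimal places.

Population B: 1 + 1 = 2
Population C: 1 + 1 = 2
Population D: 1 + (0.28×2 + 0.47×1 + 0.25×2) = 2.53
Population E: 1 + 2 = 3
Population F: 1 + (0.43×2 + 0.45×3 + 0.12×2.53) = 3.5136

3.51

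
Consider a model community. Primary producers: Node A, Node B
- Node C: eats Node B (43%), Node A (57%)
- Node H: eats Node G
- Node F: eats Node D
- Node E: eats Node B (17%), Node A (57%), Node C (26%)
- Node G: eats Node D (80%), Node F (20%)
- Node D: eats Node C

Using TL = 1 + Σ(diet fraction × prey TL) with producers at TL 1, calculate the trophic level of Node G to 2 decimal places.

4.20

Node C: 1 + (0.43×1 + 0.57×1) = 2
Node D: 1 + 2 = 3
Node E: 1 + (0.17×1 + 0.57×1 + 0.26×2) = 2.26
Node F: 1 + 3 = 4
Node G: 1 + (0.8×3 + 0.2×4) = 4.2
Node H: 1 + 4.2 = 5.2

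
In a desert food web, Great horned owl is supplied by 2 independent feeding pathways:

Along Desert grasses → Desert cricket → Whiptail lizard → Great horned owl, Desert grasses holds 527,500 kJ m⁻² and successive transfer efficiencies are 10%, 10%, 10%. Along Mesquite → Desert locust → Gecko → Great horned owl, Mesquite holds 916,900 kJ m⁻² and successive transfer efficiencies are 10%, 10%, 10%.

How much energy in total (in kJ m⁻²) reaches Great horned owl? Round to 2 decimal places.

Via Desert grasses: 527500 × 0.1 × 0.1 × 0.1 = 527.5 kJ m⁻²
Via Mesquite: 916900 × 0.1 × 0.1 × 0.1 = 916.9 kJ m⁻²
Total at Great horned owl: 527.5 + 916.9 = 1444.4 kJ m⁻²

1444.40 kJ m⁻²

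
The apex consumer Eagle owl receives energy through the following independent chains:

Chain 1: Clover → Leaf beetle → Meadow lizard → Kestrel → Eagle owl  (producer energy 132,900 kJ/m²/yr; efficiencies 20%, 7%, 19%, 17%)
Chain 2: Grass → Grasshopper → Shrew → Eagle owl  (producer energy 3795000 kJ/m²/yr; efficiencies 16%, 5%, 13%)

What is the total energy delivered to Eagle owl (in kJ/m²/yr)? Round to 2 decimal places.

4006.90 kJ/m²/yr

Chain 1: 132900 × 0.2 × 0.07 × 0.19 × 0.17 = 60.09738 kJ/m²/yr
Chain 2: 3795000 × 0.16 × 0.05 × 0.13 = 3946.8 kJ/m²/yr
Total at Eagle owl: 60.09738 + 3946.8 = 4006.89738 kJ/m²/yr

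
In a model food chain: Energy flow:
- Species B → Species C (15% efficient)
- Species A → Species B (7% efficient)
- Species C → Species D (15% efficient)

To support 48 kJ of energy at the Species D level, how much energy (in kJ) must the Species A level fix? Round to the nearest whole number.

Cumulative transfer efficiency: 0.07 × 0.15 × 0.15 = 0.001575
Species A energy = 48 / 0.001575 = 30476 kJ

30476 kJ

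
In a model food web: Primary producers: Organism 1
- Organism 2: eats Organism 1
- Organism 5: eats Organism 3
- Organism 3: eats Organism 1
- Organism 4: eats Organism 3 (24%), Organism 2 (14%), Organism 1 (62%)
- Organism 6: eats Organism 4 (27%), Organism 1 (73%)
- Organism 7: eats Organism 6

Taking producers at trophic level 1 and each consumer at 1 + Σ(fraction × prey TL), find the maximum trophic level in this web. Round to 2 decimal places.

3.37

Organism 2: 1 + 1 = 2
Organism 3: 1 + 1 = 2
Organism 4: 1 + (0.24×2 + 0.14×2 + 0.62×1) = 2.38
Organism 5: 1 + 2 = 3
Organism 6: 1 + (0.27×2.38 + 0.73×1) = 2.3726
Organism 7: 1 + 2.3726 = 3.3726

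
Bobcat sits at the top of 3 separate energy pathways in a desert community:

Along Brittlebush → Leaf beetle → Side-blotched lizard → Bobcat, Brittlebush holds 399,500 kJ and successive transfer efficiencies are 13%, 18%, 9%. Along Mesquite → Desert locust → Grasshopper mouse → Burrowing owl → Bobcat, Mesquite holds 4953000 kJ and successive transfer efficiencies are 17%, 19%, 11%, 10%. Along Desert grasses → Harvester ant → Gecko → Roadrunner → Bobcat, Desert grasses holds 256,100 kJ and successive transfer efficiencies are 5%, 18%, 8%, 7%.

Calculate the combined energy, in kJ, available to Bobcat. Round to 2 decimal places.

Via Brittlebush: 399500 × 0.13 × 0.18 × 0.09 = 841.347 kJ
Via Mesquite: 4953000 × 0.17 × 0.19 × 0.11 × 0.1 = 1759.8009 kJ
Via Desert grasses: 256100 × 0.05 × 0.18 × 0.08 × 0.07 = 12.90744 kJ
Total at Bobcat: 841.347 + 1759.8009 + 12.90744 = 2614.05534 kJ

2614.06 kJ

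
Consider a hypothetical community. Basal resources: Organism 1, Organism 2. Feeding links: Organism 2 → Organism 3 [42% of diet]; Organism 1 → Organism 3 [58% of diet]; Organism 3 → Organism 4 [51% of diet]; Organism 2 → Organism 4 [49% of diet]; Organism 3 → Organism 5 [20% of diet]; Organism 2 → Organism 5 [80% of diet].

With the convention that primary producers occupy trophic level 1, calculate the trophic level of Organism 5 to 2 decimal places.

2.20

Organism 3: 1 + (0.42×1 + 0.58×1) = 2
Organism 4: 1 + (0.51×2 + 0.49×1) = 2.51
Organism 5: 1 + (0.2×2 + 0.8×1) = 2.2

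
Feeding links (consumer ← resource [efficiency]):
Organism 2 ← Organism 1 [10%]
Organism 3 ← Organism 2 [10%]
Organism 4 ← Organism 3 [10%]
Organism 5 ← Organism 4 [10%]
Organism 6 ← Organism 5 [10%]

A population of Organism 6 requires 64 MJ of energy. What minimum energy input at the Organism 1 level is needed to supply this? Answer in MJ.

6400000 MJ

Cumulative transfer efficiency: 0.1 × 0.1 × 0.1 × 0.1 × 0.1 = 0.00001
Organism 1 energy = 64 / 0.00001 = 6400000 MJ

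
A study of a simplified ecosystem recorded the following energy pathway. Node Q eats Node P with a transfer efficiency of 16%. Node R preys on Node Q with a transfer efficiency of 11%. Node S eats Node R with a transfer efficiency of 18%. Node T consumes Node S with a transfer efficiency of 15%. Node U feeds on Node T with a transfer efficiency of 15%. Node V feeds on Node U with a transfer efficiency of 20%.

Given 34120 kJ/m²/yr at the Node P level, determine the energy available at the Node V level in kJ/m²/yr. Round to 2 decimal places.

Node Q: 34120 × 0.16 = 5459.2 kJ/m²/yr
Node R: 5459.2 × 0.11 = 600.512 kJ/m²/yr
Node S: 600.512 × 0.18 = 108.09216 kJ/m²/yr
Node T: 108.09216 × 0.15 = 16.213824 kJ/m²/yr
Node U: 16.213824 × 0.15 = 2.4320736 kJ/m²/yr
Node V: 2.4320736 × 0.2 = 0.48641472 kJ/m²/yr

0.49 kJ/m²/yr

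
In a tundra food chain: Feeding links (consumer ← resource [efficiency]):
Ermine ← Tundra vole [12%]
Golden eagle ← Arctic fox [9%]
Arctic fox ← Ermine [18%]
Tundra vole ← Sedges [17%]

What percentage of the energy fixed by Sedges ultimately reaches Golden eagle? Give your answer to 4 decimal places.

Product of link efficiencies: 0.17 × 0.12 × 0.18 × 0.09 = 0.00033048
As a percentage: 0.00033048 × 100 = 0.0330%

0.0330%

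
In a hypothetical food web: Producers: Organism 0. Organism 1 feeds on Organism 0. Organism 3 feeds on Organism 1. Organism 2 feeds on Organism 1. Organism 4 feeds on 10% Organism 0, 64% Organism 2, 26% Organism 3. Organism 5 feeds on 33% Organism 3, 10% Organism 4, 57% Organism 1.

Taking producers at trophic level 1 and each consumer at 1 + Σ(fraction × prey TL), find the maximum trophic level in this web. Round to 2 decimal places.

3.80

Organism 1: 1 + 1 = 2
Organism 2: 1 + 2 = 3
Organism 3: 1 + 2 = 3
Organism 4: 1 + (0.1×1 + 0.64×3 + 0.26×3) = 3.8
Organism 5: 1 + (0.33×3 + 0.1×3.8 + 0.57×2) = 3.51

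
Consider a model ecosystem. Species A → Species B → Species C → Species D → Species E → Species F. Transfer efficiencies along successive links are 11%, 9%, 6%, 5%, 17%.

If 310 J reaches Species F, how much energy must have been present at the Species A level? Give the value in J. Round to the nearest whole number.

61398297 J

Cumulative transfer efficiency: 0.11 × 0.09 × 0.06 × 0.05 × 0.17 = 0.000005049
Species A energy = 310 / 0.000005049 = 61398297 J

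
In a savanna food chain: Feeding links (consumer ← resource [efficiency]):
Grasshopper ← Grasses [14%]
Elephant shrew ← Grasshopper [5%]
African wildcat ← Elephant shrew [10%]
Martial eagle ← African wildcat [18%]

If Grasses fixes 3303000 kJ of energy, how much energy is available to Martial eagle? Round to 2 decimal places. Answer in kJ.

Grasshopper: 3303000 × 0.14 = 462420 kJ
Elephant shrew: 462420 × 0.05 = 23121 kJ
African wildcat: 23121 × 0.1 = 2312.1 kJ
Martial eagle: 2312.1 × 0.18 = 416.178 kJ

416.18 kJ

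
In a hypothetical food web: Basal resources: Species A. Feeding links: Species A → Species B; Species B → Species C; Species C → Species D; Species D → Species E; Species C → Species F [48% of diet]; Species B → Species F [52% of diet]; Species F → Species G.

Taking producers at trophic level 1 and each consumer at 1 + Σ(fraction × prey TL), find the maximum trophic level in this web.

Species B: 1 + 1 = 2
Species C: 1 + 2 = 3
Species D: 1 + 3 = 4
Species E: 1 + 4 = 5
Species F: 1 + (0.48×3 + 0.52×2) = 3.48
Species G: 1 + 3.48 = 4.48

5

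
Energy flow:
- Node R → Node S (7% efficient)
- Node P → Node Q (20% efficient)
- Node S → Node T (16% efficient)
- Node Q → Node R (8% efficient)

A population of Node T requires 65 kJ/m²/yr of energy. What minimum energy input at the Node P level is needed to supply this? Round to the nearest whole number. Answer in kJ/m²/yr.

Cumulative transfer efficiency: 0.2 × 0.08 × 0.07 × 0.16 = 0.0001792
Node P energy = 65 / 0.0001792 = 362723 kJ/m²/yr

362723 kJ/m²/yr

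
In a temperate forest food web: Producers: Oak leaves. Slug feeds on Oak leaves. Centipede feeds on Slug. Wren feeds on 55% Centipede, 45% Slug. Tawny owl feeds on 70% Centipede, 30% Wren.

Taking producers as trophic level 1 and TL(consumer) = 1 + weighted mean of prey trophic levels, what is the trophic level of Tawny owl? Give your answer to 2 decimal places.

Slug: 1 + 1 = 2
Centipede: 1 + 2 = 3
Wren: 1 + (0.55×3 + 0.45×2) = 3.55
Tawny owl: 1 + (0.7×3 + 0.3×3.55) = 4.165

4.17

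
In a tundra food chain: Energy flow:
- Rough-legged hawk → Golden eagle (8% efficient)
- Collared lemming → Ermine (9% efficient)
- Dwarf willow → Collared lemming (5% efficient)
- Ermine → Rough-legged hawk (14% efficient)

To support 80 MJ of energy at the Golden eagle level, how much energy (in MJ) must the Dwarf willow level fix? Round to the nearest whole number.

1587302 MJ

Cumulative transfer efficiency: 0.05 × 0.09 × 0.14 × 0.08 = 0.0000504
Dwarf willow energy = 80 / 0.0000504 = 1587302 MJ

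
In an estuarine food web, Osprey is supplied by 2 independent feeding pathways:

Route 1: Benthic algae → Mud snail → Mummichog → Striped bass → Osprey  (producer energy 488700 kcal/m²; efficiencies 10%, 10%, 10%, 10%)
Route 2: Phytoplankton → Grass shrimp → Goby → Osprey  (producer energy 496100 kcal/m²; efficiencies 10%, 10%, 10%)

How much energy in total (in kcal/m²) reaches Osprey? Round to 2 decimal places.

544.97 kcal/m²

Route 1: 488700 × 0.1 × 0.1 × 0.1 × 0.1 = 48.87 kcal/m²
Route 2: 496100 × 0.1 × 0.1 × 0.1 = 496.1 kcal/m²
Total at Osprey: 48.87 + 496.1 = 544.97 kcal/m²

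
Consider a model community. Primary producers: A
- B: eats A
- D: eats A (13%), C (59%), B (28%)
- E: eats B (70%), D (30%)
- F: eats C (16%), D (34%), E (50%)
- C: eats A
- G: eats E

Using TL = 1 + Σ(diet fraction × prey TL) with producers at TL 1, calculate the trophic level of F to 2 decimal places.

B: 1 + 1 = 2
C: 1 + 1 = 2
D: 1 + (0.13×1 + 0.59×2 + 0.28×2) = 2.87
E: 1 + (0.7×2 + 0.3×2.87) = 3.261
F: 1 + (0.16×2 + 0.34×2.87 + 0.5×3.261) = 3.9263
G: 1 + 3.261 = 4.261

3.93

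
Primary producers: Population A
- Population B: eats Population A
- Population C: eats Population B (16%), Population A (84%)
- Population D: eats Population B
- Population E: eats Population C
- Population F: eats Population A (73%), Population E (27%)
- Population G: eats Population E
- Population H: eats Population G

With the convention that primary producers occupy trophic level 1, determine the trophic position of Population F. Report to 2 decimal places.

2.58

Population B: 1 + 1 = 2
Population C: 1 + (0.16×2 + 0.84×1) = 2.16
Population D: 1 + 2 = 3
Population E: 1 + 2.16 = 3.16
Population F: 1 + (0.73×1 + 0.27×3.16) = 2.5832
Population G: 1 + 3.16 = 4.16
Population H: 1 + 4.16 = 5.16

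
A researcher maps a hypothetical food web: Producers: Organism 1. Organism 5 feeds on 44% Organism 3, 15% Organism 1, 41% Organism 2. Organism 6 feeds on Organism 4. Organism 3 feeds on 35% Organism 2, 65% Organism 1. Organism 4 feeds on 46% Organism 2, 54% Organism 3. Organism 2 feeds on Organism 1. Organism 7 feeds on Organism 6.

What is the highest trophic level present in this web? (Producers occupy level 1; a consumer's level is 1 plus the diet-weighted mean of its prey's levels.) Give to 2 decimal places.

5.19

Organism 2: 1 + 1 = 2
Organism 3: 1 + (0.35×2 + 0.65×1) = 2.35
Organism 4: 1 + (0.46×2 + 0.54×2.35) = 3.189
Organism 5: 1 + (0.44×2.35 + 0.15×1 + 0.41×2) = 3.004
Organism 6: 1 + 3.189 = 4.189
Organism 7: 1 + 4.189 = 5.189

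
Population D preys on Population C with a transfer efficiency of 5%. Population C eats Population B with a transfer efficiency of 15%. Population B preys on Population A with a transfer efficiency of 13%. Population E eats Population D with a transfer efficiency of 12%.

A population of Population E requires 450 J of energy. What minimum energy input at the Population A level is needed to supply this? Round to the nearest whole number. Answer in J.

Cumulative transfer efficiency: 0.13 × 0.15 × 0.05 × 0.12 = 0.000117
Population A energy = 450 / 0.000117 = 3846154 J

3846154 J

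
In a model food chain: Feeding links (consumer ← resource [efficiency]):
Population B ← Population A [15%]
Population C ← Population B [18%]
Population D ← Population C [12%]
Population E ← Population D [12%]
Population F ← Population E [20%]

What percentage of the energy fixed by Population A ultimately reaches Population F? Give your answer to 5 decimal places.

0.00778%

Product of link efficiencies: 0.15 × 0.18 × 0.12 × 0.12 × 0.2 = 0.00007776
As a percentage: 0.00007776 × 100 = 0.00778%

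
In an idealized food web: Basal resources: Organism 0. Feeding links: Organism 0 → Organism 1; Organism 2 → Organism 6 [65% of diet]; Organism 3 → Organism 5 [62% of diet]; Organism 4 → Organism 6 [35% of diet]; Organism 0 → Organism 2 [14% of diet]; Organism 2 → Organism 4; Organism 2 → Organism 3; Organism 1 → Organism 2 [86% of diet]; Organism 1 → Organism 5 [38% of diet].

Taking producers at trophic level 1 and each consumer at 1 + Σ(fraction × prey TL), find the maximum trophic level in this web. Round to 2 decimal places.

4.21

Organism 1: 1 + 1 = 2
Organism 2: 1 + (0.86×2 + 0.14×1) = 2.86
Organism 3: 1 + 2.86 = 3.86
Organism 4: 1 + 2.86 = 3.86
Organism 5: 1 + (0.38×2 + 0.62×3.86) = 4.1532
Organism 6: 1 + (0.65×2.86 + 0.35×3.86) = 4.21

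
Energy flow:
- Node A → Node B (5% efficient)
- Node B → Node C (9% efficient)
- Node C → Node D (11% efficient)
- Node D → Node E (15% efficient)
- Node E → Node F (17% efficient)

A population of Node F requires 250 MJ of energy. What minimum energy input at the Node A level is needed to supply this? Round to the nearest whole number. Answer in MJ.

Cumulative transfer efficiency: 0.05 × 0.09 × 0.11 × 0.15 × 0.17 = 0.0000126225
Node A energy = 250 / 0.0000126225 = 19805902 MJ

19805902 MJ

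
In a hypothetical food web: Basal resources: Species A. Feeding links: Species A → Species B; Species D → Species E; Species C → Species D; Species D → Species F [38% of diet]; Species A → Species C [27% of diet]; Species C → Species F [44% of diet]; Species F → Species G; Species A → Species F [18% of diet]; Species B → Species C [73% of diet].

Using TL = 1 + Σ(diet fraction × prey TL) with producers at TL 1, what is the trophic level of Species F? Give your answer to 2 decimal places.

3.80

Species B: 1 + 1 = 2
Species C: 1 + (0.73×2 + 0.27×1) = 2.73
Species D: 1 + 2.73 = 3.73
Species E: 1 + 3.73 = 4.73
Species F: 1 + (0.44×2.73 + 0.38×3.73 + 0.18×1) = 3.7986
Species G: 1 + 3.7986 = 4.7986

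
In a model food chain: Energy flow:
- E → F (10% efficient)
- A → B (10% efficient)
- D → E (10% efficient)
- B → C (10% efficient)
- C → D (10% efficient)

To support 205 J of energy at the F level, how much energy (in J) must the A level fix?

Cumulative transfer efficiency: 0.1 × 0.1 × 0.1 × 0.1 × 0.1 = 0.00001
A energy = 205 / 0.00001 = 20500000 J

20500000 J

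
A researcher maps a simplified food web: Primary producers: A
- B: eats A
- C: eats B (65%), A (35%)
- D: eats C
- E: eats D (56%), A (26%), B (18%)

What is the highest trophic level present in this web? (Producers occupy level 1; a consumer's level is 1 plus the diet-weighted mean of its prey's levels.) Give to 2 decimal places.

3.66

B: 1 + 1 = 2
C: 1 + (0.65×2 + 0.35×1) = 2.65
D: 1 + 2.65 = 3.65
E: 1 + (0.56×3.65 + 0.26×1 + 0.18×2) = 3.664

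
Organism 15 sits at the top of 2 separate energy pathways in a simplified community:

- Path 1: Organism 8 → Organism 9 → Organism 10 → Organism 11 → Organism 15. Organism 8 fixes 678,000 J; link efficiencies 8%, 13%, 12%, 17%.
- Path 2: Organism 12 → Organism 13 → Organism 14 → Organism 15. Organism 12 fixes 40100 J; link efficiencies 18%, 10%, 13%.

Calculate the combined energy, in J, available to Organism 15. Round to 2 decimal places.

Path 1: 678000 × 0.08 × 0.13 × 0.12 × 0.17 = 143.84448 J
Path 2: 40100 × 0.18 × 0.1 × 0.13 = 93.834 J
Total at Organism 15: 143.84448 + 93.834 = 237.67848 J

237.68 J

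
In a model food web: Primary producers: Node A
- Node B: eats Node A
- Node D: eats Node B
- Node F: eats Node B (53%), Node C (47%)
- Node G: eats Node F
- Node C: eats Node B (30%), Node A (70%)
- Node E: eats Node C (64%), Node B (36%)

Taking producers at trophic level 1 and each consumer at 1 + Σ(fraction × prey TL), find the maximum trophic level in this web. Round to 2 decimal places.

Node B: 1 + 1 = 2
Node C: 1 + (0.3×2 + 0.7×1) = 2.3
Node D: 1 + 2 = 3
Node E: 1 + (0.64×2.3 + 0.36×2) = 3.192
Node F: 1 + (0.53×2 + 0.47×2.3) = 3.141
Node G: 1 + 3.141 = 4.141

4.14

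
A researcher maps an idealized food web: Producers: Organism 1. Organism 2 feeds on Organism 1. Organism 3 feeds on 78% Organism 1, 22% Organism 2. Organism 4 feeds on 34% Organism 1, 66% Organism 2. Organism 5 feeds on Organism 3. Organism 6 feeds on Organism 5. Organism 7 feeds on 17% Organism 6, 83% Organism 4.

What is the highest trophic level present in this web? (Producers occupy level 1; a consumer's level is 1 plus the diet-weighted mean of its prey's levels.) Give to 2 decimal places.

4.22

Organism 2: 1 + 1 = 2
Organism 3: 1 + (0.78×1 + 0.22×2) = 2.22
Organism 4: 1 + (0.34×1 + 0.66×2) = 2.66
Organism 5: 1 + 2.22 = 3.22
Organism 6: 1 + 3.22 = 4.22
Organism 7: 1 + (0.17×4.22 + 0.83×2.66) = 3.9252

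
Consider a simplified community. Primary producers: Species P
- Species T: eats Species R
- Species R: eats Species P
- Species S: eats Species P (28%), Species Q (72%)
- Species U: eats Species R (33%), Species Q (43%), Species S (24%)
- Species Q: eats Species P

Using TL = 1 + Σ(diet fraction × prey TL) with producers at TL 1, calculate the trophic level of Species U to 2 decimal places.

3.17

Species Q: 1 + 1 = 2
Species R: 1 + 1 = 2
Species S: 1 + (0.28×1 + 0.72×2) = 2.72
Species T: 1 + 2 = 3
Species U: 1 + (0.33×2 + 0.43×2 + 0.24×2.72) = 3.1728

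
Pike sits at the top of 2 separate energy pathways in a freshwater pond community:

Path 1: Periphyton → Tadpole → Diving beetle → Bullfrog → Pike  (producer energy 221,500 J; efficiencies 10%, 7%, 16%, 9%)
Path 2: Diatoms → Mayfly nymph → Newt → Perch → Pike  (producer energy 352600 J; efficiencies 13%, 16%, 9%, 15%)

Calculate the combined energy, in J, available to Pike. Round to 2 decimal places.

121.34 J

Path 1: 221500 × 0.1 × 0.07 × 0.16 × 0.09 = 22.3272 J
Path 2: 352600 × 0.13 × 0.16 × 0.09 × 0.15 = 99.01008 J
Total at Pike: 22.3272 + 99.01008 = 121.33728 J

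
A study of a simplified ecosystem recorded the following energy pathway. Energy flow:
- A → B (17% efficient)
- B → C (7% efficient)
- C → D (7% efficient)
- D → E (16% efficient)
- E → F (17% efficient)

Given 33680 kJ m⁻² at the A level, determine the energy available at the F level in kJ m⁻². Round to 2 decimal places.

0.76 kJ m⁻²

B: 33680 × 0.17 = 5725.6 kJ m⁻²
C: 5725.6 × 0.07 = 400.792 kJ m⁻²
D: 400.792 × 0.07 = 28.05544 kJ m⁻²
E: 28.05544 × 0.16 = 4.4888704 kJ m⁻²
F: 4.4888704 × 0.17 = 0.763107968 kJ m⁻²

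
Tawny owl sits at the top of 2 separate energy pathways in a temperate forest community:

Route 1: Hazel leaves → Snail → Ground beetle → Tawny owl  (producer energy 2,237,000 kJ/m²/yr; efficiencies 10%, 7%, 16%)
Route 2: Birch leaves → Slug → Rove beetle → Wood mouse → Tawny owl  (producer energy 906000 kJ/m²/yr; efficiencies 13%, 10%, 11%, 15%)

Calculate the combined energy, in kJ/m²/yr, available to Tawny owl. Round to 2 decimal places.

2699.78 kJ/m²/yr

Route 1: 2237000 × 0.1 × 0.07 × 0.16 = 2505.44 kJ/m²/yr
Route 2: 906000 × 0.13 × 0.1 × 0.11 × 0.15 = 194.337 kJ/m²/yr
Total at Tawny owl: 2505.44 + 194.337 = 2699.777 kJ/m²/yr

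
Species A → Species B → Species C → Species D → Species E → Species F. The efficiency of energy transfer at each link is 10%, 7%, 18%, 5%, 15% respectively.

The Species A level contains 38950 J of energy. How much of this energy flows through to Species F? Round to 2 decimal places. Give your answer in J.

0.37 J

Species B: 38950 × 0.1 = 3895 J
Species C: 3895 × 0.07 = 272.65 J
Species D: 272.65 × 0.18 = 49.077 J
Species E: 49.077 × 0.05 = 2.45385 J
Species F: 2.45385 × 0.15 = 0.3680775 J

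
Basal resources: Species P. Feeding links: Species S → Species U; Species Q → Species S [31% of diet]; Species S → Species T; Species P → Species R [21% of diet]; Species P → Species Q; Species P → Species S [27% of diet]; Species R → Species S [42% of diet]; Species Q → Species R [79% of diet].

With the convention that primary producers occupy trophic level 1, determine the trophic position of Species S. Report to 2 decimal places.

3.06

Species Q: 1 + 1 = 2
Species R: 1 + (0.21×1 + 0.79×2) = 2.79
Species S: 1 + (0.42×2.79 + 0.31×2 + 0.27×1) = 3.0618
Species T: 1 + 3.0618 = 4.0618
Species U: 1 + 3.0618 = 4.0618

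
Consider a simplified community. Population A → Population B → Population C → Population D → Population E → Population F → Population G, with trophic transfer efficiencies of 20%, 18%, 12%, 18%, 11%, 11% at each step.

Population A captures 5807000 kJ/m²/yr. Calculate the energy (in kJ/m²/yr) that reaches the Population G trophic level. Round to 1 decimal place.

Population B: 5807000 × 0.2 = 1161400 kJ/m²/yr
Population C: 1161400 × 0.18 = 209052 kJ/m²/yr
Population D: 209052 × 0.12 = 25086.24 kJ/m²/yr
Population E: 25086.24 × 0.18 = 4515.5232 kJ/m²/yr
Population F: 4515.5232 × 0.11 = 496.707552 kJ/m²/yr
Population G: 496.707552 × 0.11 = 54.63783072 kJ/m²/yr

54.6 kJ/m²/yr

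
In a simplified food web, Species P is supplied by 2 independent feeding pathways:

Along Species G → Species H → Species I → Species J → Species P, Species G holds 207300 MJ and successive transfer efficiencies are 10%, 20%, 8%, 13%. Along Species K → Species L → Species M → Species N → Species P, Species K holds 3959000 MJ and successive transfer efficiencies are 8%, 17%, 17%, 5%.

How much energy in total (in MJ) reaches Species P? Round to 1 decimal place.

500.8 MJ

Via Species G: 207300 × 0.1 × 0.2 × 0.08 × 0.13 = 43.1184 MJ
Via Species K: 3959000 × 0.08 × 0.17 × 0.17 × 0.05 = 457.6604 MJ
Total at Species P: 43.1184 + 457.6604 = 500.7788 MJ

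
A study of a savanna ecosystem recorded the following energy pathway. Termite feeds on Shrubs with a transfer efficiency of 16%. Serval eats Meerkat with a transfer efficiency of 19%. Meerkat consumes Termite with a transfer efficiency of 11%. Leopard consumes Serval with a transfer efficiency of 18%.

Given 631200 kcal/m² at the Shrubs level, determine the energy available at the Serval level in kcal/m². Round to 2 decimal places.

2110.73 kcal/m²

Termite: 631200 × 0.16 = 100992 kcal/m²
Meerkat: 100992 × 0.11 = 11109.12 kcal/m²
Serval: 11109.12 × 0.19 = 2110.7328 kcal/m²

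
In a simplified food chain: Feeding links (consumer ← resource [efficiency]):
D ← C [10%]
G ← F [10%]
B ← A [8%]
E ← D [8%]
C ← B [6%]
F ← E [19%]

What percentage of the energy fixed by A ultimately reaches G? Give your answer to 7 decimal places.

0.0000730%

Product of link efficiencies: 0.08 × 0.06 × 0.1 × 0.08 × 0.19 × 0.1 = 0.0000007296
As a percentage: 0.0000007296 × 100 = 0.0000730%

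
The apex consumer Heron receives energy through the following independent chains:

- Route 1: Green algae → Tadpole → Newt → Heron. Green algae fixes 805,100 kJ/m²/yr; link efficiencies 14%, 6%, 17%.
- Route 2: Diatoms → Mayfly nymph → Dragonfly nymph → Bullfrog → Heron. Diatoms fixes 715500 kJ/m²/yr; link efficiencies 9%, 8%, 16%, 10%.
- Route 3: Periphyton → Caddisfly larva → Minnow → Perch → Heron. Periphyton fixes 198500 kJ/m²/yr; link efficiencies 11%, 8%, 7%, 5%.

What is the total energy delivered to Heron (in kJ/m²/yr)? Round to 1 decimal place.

Route 1: 805100 × 0.14 × 0.06 × 0.17 = 1149.6828 kJ/m²/yr
Route 2: 715500 × 0.09 × 0.08 × 0.16 × 0.1 = 82.4256 kJ/m²/yr
Route 3: 198500 × 0.11 × 0.08 × 0.07 × 0.05 = 6.1138 kJ/m²/yr
Total at Heron: 1149.6828 + 82.4256 + 6.1138 = 1238.2222 kJ/m²/yr

1238.2 kJ/m²/yr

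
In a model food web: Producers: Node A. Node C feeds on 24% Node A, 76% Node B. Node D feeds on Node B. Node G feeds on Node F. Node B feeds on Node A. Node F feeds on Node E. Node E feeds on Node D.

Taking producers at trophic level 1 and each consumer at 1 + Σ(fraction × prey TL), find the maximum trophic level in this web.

6

Node B: 1 + 1 = 2
Node C: 1 + (0.24×1 + 0.76×2) = 2.76
Node D: 1 + 2 = 3
Node E: 1 + 3 = 4
Node F: 1 + 4 = 5
Node G: 1 + 5 = 6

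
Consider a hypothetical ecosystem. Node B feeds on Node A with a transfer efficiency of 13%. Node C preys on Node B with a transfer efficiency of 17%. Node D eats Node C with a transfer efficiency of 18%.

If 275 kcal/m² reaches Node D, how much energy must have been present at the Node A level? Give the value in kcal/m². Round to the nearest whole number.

Cumulative transfer efficiency: 0.13 × 0.17 × 0.18 = 0.003978
Node A energy = 275 / 0.003978 = 69130 kcal/m²

69130 kcal/m²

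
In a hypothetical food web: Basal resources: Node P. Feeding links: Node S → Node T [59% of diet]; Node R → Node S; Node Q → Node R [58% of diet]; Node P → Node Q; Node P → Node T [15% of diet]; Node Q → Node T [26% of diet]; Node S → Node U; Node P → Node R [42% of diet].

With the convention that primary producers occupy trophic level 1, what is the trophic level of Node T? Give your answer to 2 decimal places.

Node Q: 1 + 1 = 2
Node R: 1 + (0.42×1 + 0.58×2) = 2.58
Node S: 1 + 2.58 = 3.58
Node T: 1 + (0.26×2 + 0.15×1 + 0.59×3.58) = 3.7822
Node U: 1 + 3.58 = 4.58

3.78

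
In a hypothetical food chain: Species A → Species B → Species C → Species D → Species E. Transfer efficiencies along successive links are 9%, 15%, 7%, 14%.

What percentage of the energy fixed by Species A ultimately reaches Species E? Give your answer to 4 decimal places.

Product of link efficiencies: 0.09 × 0.15 × 0.07 × 0.14 = 0.0001323
As a percentage: 0.0001323 × 100 = 0.0132%

0.0132%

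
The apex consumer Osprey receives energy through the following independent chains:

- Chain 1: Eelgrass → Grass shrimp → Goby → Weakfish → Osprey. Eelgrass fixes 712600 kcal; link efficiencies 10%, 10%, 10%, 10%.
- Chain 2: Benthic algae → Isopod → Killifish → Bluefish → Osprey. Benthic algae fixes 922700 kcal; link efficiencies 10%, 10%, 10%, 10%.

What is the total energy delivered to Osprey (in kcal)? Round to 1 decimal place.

Chain 1: 712600 × 0.1 × 0.1 × 0.1 × 0.1 = 71.26 kcal
Chain 2: 922700 × 0.1 × 0.1 × 0.1 × 0.1 = 92.27 kcal
Total at Osprey: 71.26 + 92.27 = 163.53 kcal

163.5 kcal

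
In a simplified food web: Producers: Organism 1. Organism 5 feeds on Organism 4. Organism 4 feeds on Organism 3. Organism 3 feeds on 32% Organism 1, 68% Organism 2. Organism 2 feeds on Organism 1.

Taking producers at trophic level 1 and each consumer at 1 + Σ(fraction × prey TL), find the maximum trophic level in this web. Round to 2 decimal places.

4.68

Organism 2: 1 + 1 = 2
Organism 3: 1 + (0.32×1 + 0.68×2) = 2.68
Organism 4: 1 + 2.68 = 3.68
Organism 5: 1 + 3.68 = 4.68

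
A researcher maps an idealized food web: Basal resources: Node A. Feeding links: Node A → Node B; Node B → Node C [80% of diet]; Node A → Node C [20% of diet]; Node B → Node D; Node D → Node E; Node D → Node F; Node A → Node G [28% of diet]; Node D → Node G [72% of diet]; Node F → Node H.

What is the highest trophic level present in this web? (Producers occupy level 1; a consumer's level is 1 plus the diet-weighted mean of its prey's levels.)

Node B: 1 + 1 = 2
Node C: 1 + (0.8×2 + 0.2×1) = 2.8
Node D: 1 + 2 = 3
Node E: 1 + 3 = 4
Node F: 1 + 3 = 4
Node G: 1 + (0.28×1 + 0.72×3) = 3.44
Node H: 1 + 4 = 5

5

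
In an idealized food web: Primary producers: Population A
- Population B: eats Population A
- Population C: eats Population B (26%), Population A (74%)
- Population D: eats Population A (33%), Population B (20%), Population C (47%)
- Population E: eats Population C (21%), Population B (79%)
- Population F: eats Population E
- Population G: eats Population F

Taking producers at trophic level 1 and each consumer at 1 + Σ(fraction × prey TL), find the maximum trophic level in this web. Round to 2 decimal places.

Population B: 1 + 1 = 2
Population C: 1 + (0.26×2 + 0.74×1) = 2.26
Population D: 1 + (0.33×1 + 0.2×2 + 0.47×2.26) = 2.7922
Population E: 1 + (0.21×2.26 + 0.79×2) = 3.0546
Population F: 1 + 3.0546 = 4.0546
Population G: 1 + 4.0546 = 5.0546

5.05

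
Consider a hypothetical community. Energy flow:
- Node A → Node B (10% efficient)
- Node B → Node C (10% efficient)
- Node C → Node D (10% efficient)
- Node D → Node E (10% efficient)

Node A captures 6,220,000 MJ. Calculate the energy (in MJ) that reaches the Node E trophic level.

Node B: 6220000 × 0.1 = 622000 MJ
Node C: 622000 × 0.1 = 62200 MJ
Node D: 62200 × 0.1 = 6220 MJ
Node E: 6220 × 0.1 = 622 MJ

622 MJ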